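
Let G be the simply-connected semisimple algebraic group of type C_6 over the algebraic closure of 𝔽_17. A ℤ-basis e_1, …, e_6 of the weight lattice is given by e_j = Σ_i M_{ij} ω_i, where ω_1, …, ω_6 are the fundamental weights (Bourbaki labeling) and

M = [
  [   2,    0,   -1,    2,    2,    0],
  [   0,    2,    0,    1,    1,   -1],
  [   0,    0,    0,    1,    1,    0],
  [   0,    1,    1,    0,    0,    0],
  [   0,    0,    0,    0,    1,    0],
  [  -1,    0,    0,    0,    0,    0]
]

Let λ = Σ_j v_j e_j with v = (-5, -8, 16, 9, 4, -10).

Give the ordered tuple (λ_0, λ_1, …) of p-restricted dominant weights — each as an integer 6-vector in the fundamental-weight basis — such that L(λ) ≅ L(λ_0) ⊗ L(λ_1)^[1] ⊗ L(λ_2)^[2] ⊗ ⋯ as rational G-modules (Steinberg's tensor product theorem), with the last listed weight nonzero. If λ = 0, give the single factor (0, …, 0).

((0, 7, 13, 8, 4, 5),)

In the fundamental-weight basis, λ has coordinates c = M·v (v = (-5, -8, 16, 9, 4, -10)):
  c_1 = (2)·(-5) + (0)·(-8) + (-1)·(16) + 2·9 + 2·4 + (0)·(-10) = 0
  c_2 = (0)·(-5) + (2)·(-8) + 0·16 + 1·9 + 1·4 + (-1)·(-10) = 7
  c_3 = (0)·(-5) + (0)·(-8) + 0·16 + 1·9 + 1·4 + (0)·(-10) = 13
  c_4 = (0)·(-5) + (1)·(-8) + 1·16 + 0·9 + 0·4 + (0)·(-10) = 8
  c_5 = (0)·(-5) + (0)·(-8) + 0·16 + 0·9 + 1·4 + (0)·(-10) = 4
  c_6 = (-1)·(-5) + (0)·(-8) + 0·16 + 0·9 + 0·4 + (0)·(-10) = 5
Expand coordinatewise in base 17:
  c_1 = 0
  c_2 = 7 = 7·17^0
  c_3 = 13 = 13·17^0
  c_4 = 8 = 8·17^0
  c_5 = 4 = 4·17^0
  c_6 = 5 = 5·17^0
λ_0 = (0, 7, 13, 8, 4, 5)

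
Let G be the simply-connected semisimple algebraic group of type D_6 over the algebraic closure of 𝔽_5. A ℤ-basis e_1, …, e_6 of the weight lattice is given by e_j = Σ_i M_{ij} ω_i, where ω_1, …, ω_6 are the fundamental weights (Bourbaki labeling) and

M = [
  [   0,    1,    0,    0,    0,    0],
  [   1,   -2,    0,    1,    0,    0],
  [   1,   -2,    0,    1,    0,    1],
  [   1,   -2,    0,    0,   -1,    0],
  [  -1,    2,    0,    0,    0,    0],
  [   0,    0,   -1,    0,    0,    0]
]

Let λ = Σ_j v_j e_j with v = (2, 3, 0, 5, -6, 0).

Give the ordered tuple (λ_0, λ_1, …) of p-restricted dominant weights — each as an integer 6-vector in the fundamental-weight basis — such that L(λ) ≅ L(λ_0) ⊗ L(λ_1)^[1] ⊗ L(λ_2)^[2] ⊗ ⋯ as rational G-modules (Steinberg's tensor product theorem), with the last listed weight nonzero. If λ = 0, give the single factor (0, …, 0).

((3, 1, 1, 2, 4, 0),)

Change of basis e → ω: c = M·v where v = (2, 3, 0, 5, -6, 0):
  c_1 = 0·2 + 1·3 + 0·0 + 0·5 + (0)·(-6) + 0·0 = 3
  c_2 = 1·2 + (-2)·(3) + 0·0 + 1·5 + (0)·(-6) + 0·0 = 1
  c_3 = 1·2 + (-2)·(3) + 0·0 + 1·5 + (0)·(-6) + 1·0 = 1
  c_4 = 1·2 + (-2)·(3) + 0·0 + 0·5 + (-1)·(-6) + 0·0 = 2
  c_5 = (-1)·(2) + 2·3 + 0·0 + 0·5 + (0)·(-6) + 0·0 = 4
  c_6 = 0·2 + 0·3 + (-1)·(0) + 0·5 + (0)·(-6) + 0·0 = 0
p = 5; digits c_i = Σ_j d_{ij}·5^j, 0 ≤ d_{ij} < 5:
  c_1 = 3 = 3·5^0
  c_2 = 1 = 1·5^0
  c_3 = 1 = 1·5^0
  c_4 = 2 = 2·5^0
  c_5 = 4 = 4·5^0
  c_6 = 0
λ_0 = (3, 1, 1, 2, 4, 0)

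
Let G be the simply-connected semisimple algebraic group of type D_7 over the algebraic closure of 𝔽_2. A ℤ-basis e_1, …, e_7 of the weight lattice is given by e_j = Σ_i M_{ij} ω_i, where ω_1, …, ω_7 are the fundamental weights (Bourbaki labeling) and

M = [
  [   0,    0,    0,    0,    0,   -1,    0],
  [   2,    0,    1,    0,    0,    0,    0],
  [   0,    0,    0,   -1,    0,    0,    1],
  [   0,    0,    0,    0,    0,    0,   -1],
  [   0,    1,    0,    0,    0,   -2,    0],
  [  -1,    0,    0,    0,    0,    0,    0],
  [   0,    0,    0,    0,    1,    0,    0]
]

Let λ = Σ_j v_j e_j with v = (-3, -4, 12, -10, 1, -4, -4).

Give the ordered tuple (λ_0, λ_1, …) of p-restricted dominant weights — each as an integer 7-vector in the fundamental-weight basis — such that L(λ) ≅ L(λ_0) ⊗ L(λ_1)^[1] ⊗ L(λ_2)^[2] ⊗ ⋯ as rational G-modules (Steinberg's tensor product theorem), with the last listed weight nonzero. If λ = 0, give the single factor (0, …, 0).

((0, 0, 0, 0, 0, 1, 1), (0, 1, 1, 0, 0, 1, 0), (1, 1, 1, 1, 1, 0, 0))

In the fundamental-weight basis, λ has coordinates c = M·v (v = (-3, -4, 12, -10, 1, -4, -4)):
  c_1 = 0*-3 + 0*-4 + 0*12 + 0*-10 + 0*1 + -1*-4 + 0*-4 = 4
  c_2 = 2*-3 + 0*-4 + 1*12 + 0*-10 + 0*1 + 0*-4 + 0*-4 = 6
  c_3 = 0*-3 + 0*-4 + 0*12 + -1*-10 + 0*1 + 0*-4 + 1*-4 = 6
  c_4 = 0*-3 + 0*-4 + 0*12 + 0*-10 + 0*1 + 0*-4 + -1*-4 = 4
  c_5 = 0*-3 + 1*-4 + 0*12 + 0*-10 + 0*1 + -2*-4 + 0*-4 = 4
  c_6 = -1*-3 + 0*-4 + 0*12 + 0*-10 + 0*1 + 0*-4 + 0*-4 = 3
  c_7 = 0*-3 + 0*-4 + 0*12 + 0*-10 + 1*1 + 0*-4 + 0*-4 = 1
Base-2 expansion of each c_i:
  c_1 = 4 = 0·2^0 + 0·2^1 + 1·2^2
  c_2 = 6 = 0·2^0 + 1·2^1 + 1·2^2
  c_3 = 6 = 0·2^0 + 1·2^1 + 1·2^2
  c_4 = 4 = 0·2^0 + 0·2^1 + 1·2^2
  c_5 = 4 = 0·2^0 + 0·2^1 + 1·2^2
  c_6 = 3 = 1·2^0 + 1·2^1
  c_7 = 1 = 1·2^0
λ_0 = (0, 0, 0, 0, 0, 1, 1)
λ_1 = (0, 1, 1, 0, 0, 1, 0)
λ_2 = (1, 1, 1, 1, 1, 0, 0)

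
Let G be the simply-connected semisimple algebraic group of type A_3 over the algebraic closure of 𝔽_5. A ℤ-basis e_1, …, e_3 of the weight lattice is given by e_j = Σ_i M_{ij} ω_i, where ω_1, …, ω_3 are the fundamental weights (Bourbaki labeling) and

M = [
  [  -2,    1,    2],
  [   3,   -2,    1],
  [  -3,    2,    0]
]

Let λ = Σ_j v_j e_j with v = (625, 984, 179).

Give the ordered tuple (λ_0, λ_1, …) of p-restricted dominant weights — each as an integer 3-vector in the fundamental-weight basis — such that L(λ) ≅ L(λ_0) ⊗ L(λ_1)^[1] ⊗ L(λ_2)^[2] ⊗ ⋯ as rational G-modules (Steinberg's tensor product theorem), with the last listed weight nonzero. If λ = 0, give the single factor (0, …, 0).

((2, 1, 3), (3, 2, 3), (3, 3, 3))

ω-coordinates c = M·v, v = (625, 984, 179):
  c_1 = -2*625 + 1*984 + 2*179 = 92
  c_2 = 3*625 + -2*984 + 1*179 = 86
  c_3 = -3*625 + 2*984 + 0*179 = 93
p = 5; digits c_i = Σ_j d_{ij}·5^j, 0 ≤ d_{ij} < 5:
  c_1 = 92 = 2·5^0 + 3·5^1 + 3·5^2
  c_2 = 86 = 1·5^0 + 2·5^1 + 3·5^2
  c_3 = 93 = 3·5^0 + 3·5^1 + 3·5^2
p-restricted factor λ_0 = (2, 1, 3)
p-restricted factor λ_1 = (3, 2, 3)
p-restricted factor λ_2 = (3, 3, 3)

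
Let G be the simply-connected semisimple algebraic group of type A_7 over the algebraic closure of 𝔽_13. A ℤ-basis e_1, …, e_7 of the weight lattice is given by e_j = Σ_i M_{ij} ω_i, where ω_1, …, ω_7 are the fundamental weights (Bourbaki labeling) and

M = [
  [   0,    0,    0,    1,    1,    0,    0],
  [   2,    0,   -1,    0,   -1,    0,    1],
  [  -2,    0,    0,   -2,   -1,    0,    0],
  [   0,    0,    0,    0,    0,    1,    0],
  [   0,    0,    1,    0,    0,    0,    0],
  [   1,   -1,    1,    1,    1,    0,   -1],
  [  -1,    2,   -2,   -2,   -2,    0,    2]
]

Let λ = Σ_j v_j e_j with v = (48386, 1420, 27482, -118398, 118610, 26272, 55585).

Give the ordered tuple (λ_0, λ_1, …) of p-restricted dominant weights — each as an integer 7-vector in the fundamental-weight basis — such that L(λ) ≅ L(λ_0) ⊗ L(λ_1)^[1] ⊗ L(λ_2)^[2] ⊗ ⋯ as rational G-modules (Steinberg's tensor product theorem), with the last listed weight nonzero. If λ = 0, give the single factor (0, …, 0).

In the fundamental-weight basis, λ has coordinates c = M·v (v = (48386, 1420, 27482, -118398, 118610, 26272, 55585)):
  c_1 = 0*48386 + 0*1420 + 0*27482 + 1*-118398 + 1*118610 + 0*26272 + 0*55585 = 212
  c_2 = 2*48386 + 0*1420 + -1*27482 + 0*-118398 + -1*118610 + 0*26272 + 1*55585 = 6265
  c_3 = -2*48386 + 0*1420 + 0*27482 + -2*-118398 + -1*118610 + 0*26272 + 0*55585 = 21414
  c_4 = 0*48386 + 0*1420 + 0*27482 + 0*-118398 + 0*118610 + 1*26272 + 0*55585 = 26272
  c_5 = 0*48386 + 0*1420 + 1*27482 + 0*-118398 + 0*118610 + 0*26272 + 0*55585 = 27482
  c_6 = 1*48386 + -1*1420 + 1*27482 + 1*-118398 + 1*118610 + 0*26272 + -1*55585 = 19075
  c_7 = -1*48386 + 2*1420 + -2*27482 + -2*-118398 + -2*118610 + 0*26272 + 2*55585 = 10236
Writing each c_i in base p = 13:
  c_1 = 212 = 4·13^0 + 3·13^1 + 1·13^2
  c_2 = 6265 = 12·13^0 + 0·13^1 + 11·13^2 + 2·13^3
  c_3 = 21414 = 3·13^0 + 9·13^1 + 9·13^2 + 9·13^3
  c_4 = 26272 = 12·13^0 + 5·13^1 + 12·13^2 + 11·13^3
  c_5 = 27482 = 0·13^0 + 8·13^1 + 6·13^2 + 12·13^3
  c_6 = 19075 = 4·13^0 + 11·13^1 + 8·13^2 + 8·13^3
  c_7 = 10236 = 5·13^0 + 7·13^1 + 8·13^2 + 4·13^3
Factor λ_0 = (4, 12, 3, 12, 0, 4, 5)
Factor λ_1 = (3, 0, 9, 5, 8, 11, 7)
Factor λ_2 = (1, 11, 9, 12, 6, 8, 8)
Factor λ_3 = (0, 2, 9, 11, 12, 8, 4)

((4, 12, 3, 12, 0, 4, 5), (3, 0, 9, 5, 8, 11, 7), (1, 11, 9, 12, 6, 8, 8), (0, 2, 9, 11, 12, 8, 4))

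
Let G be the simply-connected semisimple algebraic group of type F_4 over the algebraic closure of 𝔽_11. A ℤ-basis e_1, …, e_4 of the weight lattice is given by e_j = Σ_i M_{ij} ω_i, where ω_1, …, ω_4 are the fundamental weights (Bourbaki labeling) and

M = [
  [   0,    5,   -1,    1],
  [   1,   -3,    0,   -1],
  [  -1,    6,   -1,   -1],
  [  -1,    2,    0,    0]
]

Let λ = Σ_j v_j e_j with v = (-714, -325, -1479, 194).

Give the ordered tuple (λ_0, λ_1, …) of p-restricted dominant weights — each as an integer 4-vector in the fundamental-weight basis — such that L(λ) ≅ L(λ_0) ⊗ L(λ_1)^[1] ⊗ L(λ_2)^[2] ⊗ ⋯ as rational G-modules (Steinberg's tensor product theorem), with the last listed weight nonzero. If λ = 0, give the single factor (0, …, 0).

ω-coordinates c = M·v, v = (-714, -325, -1479, 194):
  c_1 = 0*-714 + 5*-325 + -1*-1479 + 1*194 = 48
  c_2 = 1*-714 + -3*-325 + 0*-1479 + -1*194 = 67
  c_3 = -1*-714 + 6*-325 + -1*-1479 + -1*194 = 49
  c_4 = -1*-714 + 2*-325 + 0*-1479 + 0*194 = 64
Writing each c_i in base p = 11:
  c_1 = 48 = 4·11^0 + 4·11^1
  c_2 = 67 = 1·11^0 + 6·11^1
  c_3 = 49 = 5·11^0 + 4·11^1
  c_4 = 64 = 9·11^0 + 5·11^1
Factor λ_0 = (4, 1, 5, 9)
Factor λ_1 = (4, 6, 4, 5)

((4, 1, 5, 9), (4, 6, 4, 5))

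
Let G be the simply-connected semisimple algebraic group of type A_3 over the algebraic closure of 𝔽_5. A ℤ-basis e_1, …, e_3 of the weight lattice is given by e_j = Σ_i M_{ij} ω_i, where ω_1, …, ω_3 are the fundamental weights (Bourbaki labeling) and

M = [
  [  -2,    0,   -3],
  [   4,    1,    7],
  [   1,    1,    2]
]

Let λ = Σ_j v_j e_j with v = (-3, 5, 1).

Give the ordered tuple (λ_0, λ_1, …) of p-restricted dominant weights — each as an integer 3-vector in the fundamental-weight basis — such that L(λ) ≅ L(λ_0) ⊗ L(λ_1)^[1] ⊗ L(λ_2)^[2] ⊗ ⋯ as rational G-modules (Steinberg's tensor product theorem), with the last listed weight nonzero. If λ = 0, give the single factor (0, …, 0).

Converting to the ω-basis (c_i = row i of M dotted with v = (-3, 5, 1)):
  c_1 = -2*-3 + 0*5 + -3*1 = 3
  c_2 = 4*-3 + 1*5 + 7*1 = 0
  c_3 = 1*-3 + 1*5 + 2*1 = 4
p = 5; digits c_i = Σ_j d_{ij}·5^j, 0 ≤ d_{ij} < 5:
  c_1 = 3 = 3·5^0
  c_2 = 0
  c_3 = 4 = 4·5^0
p-restricted factor λ_0 = (3, 0, 4)

((3, 0, 4),)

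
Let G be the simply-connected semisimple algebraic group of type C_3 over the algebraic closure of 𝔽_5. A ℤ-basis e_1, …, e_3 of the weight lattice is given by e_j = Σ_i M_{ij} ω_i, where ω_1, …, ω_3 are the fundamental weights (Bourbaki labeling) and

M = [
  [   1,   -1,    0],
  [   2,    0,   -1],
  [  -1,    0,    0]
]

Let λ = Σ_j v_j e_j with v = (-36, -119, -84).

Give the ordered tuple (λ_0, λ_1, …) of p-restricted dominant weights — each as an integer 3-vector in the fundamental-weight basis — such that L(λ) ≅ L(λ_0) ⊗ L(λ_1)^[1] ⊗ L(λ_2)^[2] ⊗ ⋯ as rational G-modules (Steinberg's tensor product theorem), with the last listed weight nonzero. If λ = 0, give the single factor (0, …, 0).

((3, 2, 1), (1, 2, 2), (3, 0, 1))

Converting to the ω-basis (c_i = row i of M dotted with v = (-36, -119, -84)):
  c_1 = (1)·(-36) + (-1)·(-119) + (0)·(-84) = 83
  c_2 = (2)·(-36) + (0)·(-119) + (-1)·(-84) = 12
  c_3 = (-1)·(-36) + (0)·(-119) + (0)·(-84) = 36
Expand coordinatewise in base 5:
  c_1 = 83 = 3·5^0 + 1·5^1 + 3·5^2
  c_2 = 12 = 2·5^0 + 2·5^1
  c_3 = 36 = 1·5^0 + 2·5^1 + 1·5^2
p-restricted factor λ_0 = (3, 2, 1)
p-restricted factor λ_1 = (1, 2, 2)
p-restricted factor λ_2 = (3, 0, 1)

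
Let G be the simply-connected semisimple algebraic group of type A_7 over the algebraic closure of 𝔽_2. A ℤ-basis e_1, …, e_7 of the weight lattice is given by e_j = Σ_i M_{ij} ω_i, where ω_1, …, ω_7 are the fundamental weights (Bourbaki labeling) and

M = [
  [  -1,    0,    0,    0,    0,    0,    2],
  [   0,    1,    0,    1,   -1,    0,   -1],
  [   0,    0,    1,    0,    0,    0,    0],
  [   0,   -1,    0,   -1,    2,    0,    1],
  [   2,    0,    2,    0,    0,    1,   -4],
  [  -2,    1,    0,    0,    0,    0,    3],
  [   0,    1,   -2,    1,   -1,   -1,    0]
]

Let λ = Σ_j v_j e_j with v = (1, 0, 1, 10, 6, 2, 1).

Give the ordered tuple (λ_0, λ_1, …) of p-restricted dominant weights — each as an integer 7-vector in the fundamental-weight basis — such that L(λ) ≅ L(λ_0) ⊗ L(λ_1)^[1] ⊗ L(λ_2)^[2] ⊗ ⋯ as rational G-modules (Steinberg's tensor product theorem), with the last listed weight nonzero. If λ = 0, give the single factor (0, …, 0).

((1, 1, 1, 1, 0, 1, 0), (0, 1, 0, 1, 1, 0, 0))

In the fundamental-weight basis, λ has coordinates c = M·v (v = (1, 0, 1, 10, 6, 2, 1)):
  c_1 = (-1)·(1) + (0)·(0) + (0)·(1) + (0)·(10) + (0)·(6) + (0)·(2) + (2)·(1) = 1
  c_2 = (0)·(1) + (1)·(0) + (0)·(1) + (1)·(10) + (-1)·(6) + (0)·(2) + (-1)·(1) = 3
  c_3 = (0)·(1) + (0)·(0) + (1)·(1) + (0)·(10) + (0)·(6) + (0)·(2) + (0)·(1) = 1
  c_4 = (0)·(1) + (-1)·(0) + (0)·(1) + (-1)·(10) + (2)·(6) + (0)·(2) + (1)·(1) = 3
  c_5 = (2)·(1) + (0)·(0) + (2)·(1) + (0)·(10) + (0)·(6) + (1)·(2) + (-4)·(1) = 2
  c_6 = (-2)·(1) + (1)·(0) + (0)·(1) + (0)·(10) + (0)·(6) + (0)·(2) + (3)·(1) = 1
  c_7 = (0)·(1) + (1)·(0) + (-2)·(1) + (1)·(10) + (-1)·(6) + (-1)·(2) + (0)·(1) = 0
Expand coordinatewise in base 2:
  c_1 = 1 = 1·2^0
  c_2 = 3 = 1·2^0 + 1·2^1
  c_3 = 1 = 1·2^0
  c_4 = 3 = 1·2^0 + 1·2^1
  c_5 = 2 = 0·2^0 + 1·2^1
  c_6 = 1 = 1·2^0
  c_7 = 0
λ_0 = (1, 1, 1, 1, 0, 1, 0)
λ_1 = (0, 1, 0, 1, 1, 0, 0)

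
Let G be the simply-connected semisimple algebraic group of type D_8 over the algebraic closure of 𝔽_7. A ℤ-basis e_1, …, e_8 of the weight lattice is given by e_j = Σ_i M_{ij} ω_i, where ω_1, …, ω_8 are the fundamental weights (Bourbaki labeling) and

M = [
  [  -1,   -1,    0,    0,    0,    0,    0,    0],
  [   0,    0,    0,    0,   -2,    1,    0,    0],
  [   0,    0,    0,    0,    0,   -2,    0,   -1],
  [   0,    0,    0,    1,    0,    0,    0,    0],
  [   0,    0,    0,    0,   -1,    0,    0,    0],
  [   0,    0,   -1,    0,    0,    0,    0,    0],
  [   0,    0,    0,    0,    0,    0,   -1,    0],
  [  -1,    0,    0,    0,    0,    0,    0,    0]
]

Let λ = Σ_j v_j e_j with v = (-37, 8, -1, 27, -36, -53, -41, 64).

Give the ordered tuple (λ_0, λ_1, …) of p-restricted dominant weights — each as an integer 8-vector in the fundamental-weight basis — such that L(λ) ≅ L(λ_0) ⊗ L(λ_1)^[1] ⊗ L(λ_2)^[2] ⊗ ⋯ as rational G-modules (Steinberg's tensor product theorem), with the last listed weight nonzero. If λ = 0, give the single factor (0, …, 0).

Change of basis e → ω: c = M·v where v = (-37, 8, -1, 27, -36, -53, -41, 64):
  c_1 = (-1)·(-37) + (-1)·(8) + (0)·(-1) + (0)·(27) + (0)·(-36) + (0)·(-53) + (0)·(-41) + (0)·(64) = 29
  c_2 = (0)·(-37) + (0)·(8) + (0)·(-1) + (0)·(27) + (-2)·(-36) + (1)·(-53) + (0)·(-41) + (0)·(64) = 19
  c_3 = (0)·(-37) + (0)·(8) + (0)·(-1) + (0)·(27) + (0)·(-36) + (-2)·(-53) + (0)·(-41) + (-1)·(64) = 42
  c_4 = (0)·(-37) + (0)·(8) + (0)·(-1) + (1)·(27) + (0)·(-36) + (0)·(-53) + (0)·(-41) + (0)·(64) = 27
  c_5 = (0)·(-37) + (0)·(8) + (0)·(-1) + (0)·(27) + (-1)·(-36) + (0)·(-53) + (0)·(-41) + (0)·(64) = 36
  c_6 = (0)·(-37) + (0)·(8) + (-1)·(-1) + (0)·(27) + (0)·(-36) + (0)·(-53) + (0)·(-41) + (0)·(64) = 1
  c_7 = (0)·(-37) + (0)·(8) + (0)·(-1) + (0)·(27) + (0)·(-36) + (0)·(-53) + (-1)·(-41) + (0)·(64) = 41
  c_8 = (-1)·(-37) + (0)·(8) + (0)·(-1) + (0)·(27) + (0)·(-36) + (0)·(-53) + (0)·(-41) + (0)·(64) = 37
Writing each c_i in base p = 7:
  c_1 = 29 = 1·7^0 + 4·7^1
  c_2 = 19 = 5·7^0 + 2·7^1
  c_3 = 42 = 0·7^0 + 6·7^1
  c_4 = 27 = 6·7^0 + 3·7^1
  c_5 = 36 = 1·7^0 + 5·7^1
  c_6 = 1 = 1·7^0
  c_7 = 41 = 6·7^0 + 5·7^1
  c_8 = 37 = 2·7^0 + 5·7^1
Factor λ_0 = (1, 5, 0, 6, 1, 1, 6, 2)
Factor λ_1 = (4, 2, 6, 3, 5, 0, 5, 5)

((1, 5, 0, 6, 1, 1, 6, 2), (4, 2, 6, 3, 5, 0, 5, 5))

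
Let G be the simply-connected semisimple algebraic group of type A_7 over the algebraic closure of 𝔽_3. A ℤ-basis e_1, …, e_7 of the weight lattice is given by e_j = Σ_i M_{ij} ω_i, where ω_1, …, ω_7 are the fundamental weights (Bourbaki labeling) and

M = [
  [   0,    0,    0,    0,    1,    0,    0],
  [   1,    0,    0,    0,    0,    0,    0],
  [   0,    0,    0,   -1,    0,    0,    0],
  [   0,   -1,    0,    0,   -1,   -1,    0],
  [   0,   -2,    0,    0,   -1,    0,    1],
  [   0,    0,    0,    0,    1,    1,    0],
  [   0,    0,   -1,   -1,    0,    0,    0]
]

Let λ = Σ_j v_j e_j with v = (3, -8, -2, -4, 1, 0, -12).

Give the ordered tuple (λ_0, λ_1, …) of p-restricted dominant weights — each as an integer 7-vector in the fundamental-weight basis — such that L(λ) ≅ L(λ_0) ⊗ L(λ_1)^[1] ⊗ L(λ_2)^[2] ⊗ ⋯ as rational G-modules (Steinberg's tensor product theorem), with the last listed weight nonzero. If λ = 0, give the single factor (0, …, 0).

((1, 0, 1, 1, 0, 1, 0), (0, 1, 1, 2, 1, 0, 2))

ω-coordinates c = M·v, v = (3, -8, -2, -4, 1, 0, -12):
  c_1 = (0)·(3) + (0)·(-8) + (0)·(-2) + (0)·(-4) + (1)·(1) + (0)·(0) + (0)·(-12) = 1
  c_2 = (1)·(3) + (0)·(-8) + (0)·(-2) + (0)·(-4) + (0)·(1) + (0)·(0) + (0)·(-12) = 3
  c_3 = (0)·(3) + (0)·(-8) + (0)·(-2) + (-1)·(-4) + (0)·(1) + (0)·(0) + (0)·(-12) = 4
  c_4 = (0)·(3) + (-1)·(-8) + (0)·(-2) + (0)·(-4) + (-1)·(1) + (-1)·(0) + (0)·(-12) = 7
  c_5 = (0)·(3) + (-2)·(-8) + (0)·(-2) + (0)·(-4) + (-1)·(1) + (0)·(0) + (1)·(-12) = 3
  c_6 = (0)·(3) + (0)·(-8) + (0)·(-2) + (0)·(-4) + (1)·(1) + (1)·(0) + (0)·(-12) = 1
  c_7 = (0)·(3) + (0)·(-8) + (-1)·(-2) + (-1)·(-4) + (0)·(1) + (0)·(0) + (0)·(-12) = 6
Base-3 expansion of each c_i:
  c_1 = 1 = 1·3^0
  c_2 = 3 = 0·3^0 + 1·3^1
  c_3 = 4 = 1·3^0 + 1·3^1
  c_4 = 7 = 1·3^0 + 2·3^1
  c_5 = 3 = 0·3^0 + 1·3^1
  c_6 = 1 = 1·3^0
  c_7 = 6 = 0·3^0 + 2·3^1
λ_0 = (1, 0, 1, 1, 0, 1, 0)
λ_1 = (0, 1, 1, 2, 1, 0, 2)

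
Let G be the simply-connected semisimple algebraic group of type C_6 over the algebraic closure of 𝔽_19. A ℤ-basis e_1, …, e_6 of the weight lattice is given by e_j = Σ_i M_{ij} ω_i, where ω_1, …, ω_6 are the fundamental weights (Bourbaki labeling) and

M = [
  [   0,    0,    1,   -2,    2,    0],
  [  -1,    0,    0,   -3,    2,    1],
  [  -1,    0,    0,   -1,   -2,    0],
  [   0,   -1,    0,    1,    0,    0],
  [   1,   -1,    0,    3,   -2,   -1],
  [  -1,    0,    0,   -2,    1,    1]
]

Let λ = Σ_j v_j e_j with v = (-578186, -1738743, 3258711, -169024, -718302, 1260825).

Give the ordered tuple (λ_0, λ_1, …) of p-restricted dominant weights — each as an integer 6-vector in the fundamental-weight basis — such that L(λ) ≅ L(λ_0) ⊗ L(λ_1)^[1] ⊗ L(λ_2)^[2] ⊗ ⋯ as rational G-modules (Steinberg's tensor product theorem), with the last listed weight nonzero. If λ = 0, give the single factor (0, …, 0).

Change of basis e → ω: c = M·v where v = (-578186, -1738743, 3258711, -169024, -718302, 1260825):
  c_1 = (0)·(-578186) + (0)·(-1738743) + 1·3258711 + (-2)·(-169024) + (2)·(-718302) + 0·1260825 = 2160155
  c_2 = (-1)·(-578186) + (0)·(-1738743) + 0·3258711 + (-3)·(-169024) + (2)·(-718302) + 1·1260825 = 909479
  c_3 = (-1)·(-578186) + (0)·(-1738743) + 0·3258711 + (-1)·(-169024) + (-2)·(-718302) + 0·1260825 = 2183814
  c_4 = (0)·(-578186) + (-1)·(-1738743) + 0·3258711 + (1)·(-169024) + (0)·(-718302) + 0·1260825 = 1569719
  c_5 = (1)·(-578186) + (-1)·(-1738743) + 0·3258711 + (3)·(-169024) + (-2)·(-718302) + (-1)·(1260825) = 829264
  c_6 = (-1)·(-578186) + (0)·(-1738743) + 0·3258711 + (-2)·(-169024) + (1)·(-718302) + 1·1260825 = 1458757
Base-19 expansion of each c_i:
  c_1 = 2160155 = 7·19^0 + 15·19^1 + 17·19^2 + 10·19^3 + 16·19^4
  c_2 = 909479 = 6·19^0 + 6·19^1 + 11·19^2 + 18·19^3 + 6·19^4
  c_3 = 2183814 = 11·19^0 + 6·19^1 + 7·19^2 + 14·19^3 + 16·19^4
  c_4 = 1569719 = 15·19^0 + 4·19^1 + 16·19^2 + 0·19^3 + 12·19^4
  c_5 = 829264 = 9·19^0 + 2·19^1 + 17·19^2 + 6·19^3 + 6·19^4
  c_6 = 1458757 = 13·19^0 + 16·19^1 + 12·19^2 + 3·19^3 + 11·19^4
λ_0 = (7, 6, 11, 15, 9, 13)
λ_1 = (15, 6, 6, 4, 2, 16)
λ_2 = (17, 11, 7, 16, 17, 12)
λ_3 = (10, 18, 14, 0, 6, 3)
λ_4 = (16, 6, 16, 12, 6, 11)

((7, 6, 11, 15, 9, 13), (15, 6, 6, 4, 2, 16), (17, 11, 7, 16, 17, 12), (10, 18, 14, 0, 6, 3), (16, 6, 16, 12, 6, 11))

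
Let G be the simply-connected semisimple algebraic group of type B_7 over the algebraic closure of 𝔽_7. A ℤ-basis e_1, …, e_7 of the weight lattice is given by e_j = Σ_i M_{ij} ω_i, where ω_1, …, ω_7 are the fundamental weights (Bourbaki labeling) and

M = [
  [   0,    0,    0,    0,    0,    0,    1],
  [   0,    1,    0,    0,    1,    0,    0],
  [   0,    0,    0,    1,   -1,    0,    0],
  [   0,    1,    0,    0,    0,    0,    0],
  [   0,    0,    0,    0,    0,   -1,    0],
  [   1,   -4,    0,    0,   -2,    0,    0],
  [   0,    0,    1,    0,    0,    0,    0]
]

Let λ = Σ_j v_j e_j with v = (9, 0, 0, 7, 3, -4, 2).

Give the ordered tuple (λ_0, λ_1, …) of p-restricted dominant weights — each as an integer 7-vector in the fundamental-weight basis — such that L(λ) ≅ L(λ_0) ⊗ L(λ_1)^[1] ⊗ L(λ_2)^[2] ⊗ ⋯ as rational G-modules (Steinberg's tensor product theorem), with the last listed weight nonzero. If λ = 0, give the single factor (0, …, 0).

((2, 3, 4, 0, 4, 3, 0),)

ω-coordinates c = M·v, v = (9, 0, 0, 7, 3, -4, 2):
  c_1 = 0*9 + 0*0 + 0*0 + 0*7 + 0*3 + 0*-4 + 1*2 = 2
  c_2 = 0*9 + 1*0 + 0*0 + 0*7 + 1*3 + 0*-4 + 0*2 = 3
  c_3 = 0*9 + 0*0 + 0*0 + 1*7 + -1*3 + 0*-4 + 0*2 = 4
  c_4 = 0*9 + 1*0 + 0*0 + 0*7 + 0*3 + 0*-4 + 0*2 = 0
  c_5 = 0*9 + 0*0 + 0*0 + 0*7 + 0*3 + -1*-4 + 0*2 = 4
  c_6 = 1*9 + -4*0 + 0*0 + 0*7 + -2*3 + 0*-4 + 0*2 = 3
  c_7 = 0*9 + 0*0 + 1*0 + 0*7 + 0*3 + 0*-4 + 0*2 = 0
Expand coordinatewise in base 7:
  c_1 = 2 = 2·7^0
  c_2 = 3 = 3·7^0
  c_3 = 4 = 4·7^0
  c_4 = 0
  c_5 = 4 = 4·7^0
  c_6 = 3 = 3·7^0
  c_7 = 0
Factor λ_0 = (2, 3, 4, 0, 4, 3, 0)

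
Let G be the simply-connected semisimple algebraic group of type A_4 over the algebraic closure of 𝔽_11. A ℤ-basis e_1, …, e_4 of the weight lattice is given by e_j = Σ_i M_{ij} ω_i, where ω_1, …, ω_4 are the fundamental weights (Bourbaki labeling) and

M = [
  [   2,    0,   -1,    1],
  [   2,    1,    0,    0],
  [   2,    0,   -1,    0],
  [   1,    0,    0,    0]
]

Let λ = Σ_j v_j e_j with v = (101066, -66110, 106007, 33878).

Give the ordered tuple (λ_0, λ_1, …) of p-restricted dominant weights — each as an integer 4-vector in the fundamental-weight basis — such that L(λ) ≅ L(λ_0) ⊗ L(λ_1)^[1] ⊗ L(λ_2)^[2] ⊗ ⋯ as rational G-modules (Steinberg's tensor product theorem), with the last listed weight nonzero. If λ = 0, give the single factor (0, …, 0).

Converting to the ω-basis (c_i = row i of M dotted with v = (101066, -66110, 106007, 33878)):
  c_1 = (2)·(101066) + (0)·(-66110) + (-1)·(106007) + (1)·(33878) = 130003
  c_2 = (2)·(101066) + (1)·(-66110) + (0)·(106007) + (0)·(33878) = 136022
  c_3 = (2)·(101066) + (0)·(-66110) + (-1)·(106007) + (0)·(33878) = 96125
  c_4 = (1)·(101066) + (0)·(-66110) + (0)·(106007) + (0)·(33878) = 101066
Expand coordinatewise in base 11:
  c_1 = 130003 = 5·11^0 + 4·11^1 + 7·11^2 + 9·11^3 + 8·11^4
  c_2 = 136022 = 7·11^0 + 1·11^1 + 2·11^2 + 3·11^3 + 9·11^4
  c_3 = 96125 = 7·11^0 + 4·11^1 + 2·11^2 + 6·11^3 + 6·11^4
  c_4 = 101066 = 9·11^0 + 2·11^1 + 10·11^2 + 9·11^3 + 6·11^4
p-restricted factor λ_0 = (5, 7, 7, 9)
p-restricted factor λ_1 = (4, 1, 4, 2)
p-restricted factor λ_2 = (7, 2, 2, 10)
p-restricted factor λ_3 = (9, 3, 6, 9)
p-restricted factor λ_4 = (8, 9, 6, 6)

((5, 7, 7, 9), (4, 1, 4, 2), (7, 2, 2, 10), (9, 3, 6, 9), (8, 9, 6, 6))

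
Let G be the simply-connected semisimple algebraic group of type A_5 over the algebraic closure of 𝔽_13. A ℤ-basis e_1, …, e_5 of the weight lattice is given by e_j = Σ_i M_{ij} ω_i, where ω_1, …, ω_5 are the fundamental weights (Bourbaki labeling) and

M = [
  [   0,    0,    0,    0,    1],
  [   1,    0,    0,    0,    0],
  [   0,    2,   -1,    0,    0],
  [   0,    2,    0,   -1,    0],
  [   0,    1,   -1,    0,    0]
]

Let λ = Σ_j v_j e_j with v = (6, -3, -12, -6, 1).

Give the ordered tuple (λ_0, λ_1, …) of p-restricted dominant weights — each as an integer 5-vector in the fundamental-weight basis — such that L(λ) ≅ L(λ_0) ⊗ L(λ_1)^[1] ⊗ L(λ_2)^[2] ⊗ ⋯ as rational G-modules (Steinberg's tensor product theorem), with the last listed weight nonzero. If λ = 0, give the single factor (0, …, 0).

((1, 6, 6, 0, 9),)

Compute c_i = Σ_j M_{ij} v_j with v = (6, -3, -12, -6, 1):
  c_1 = 0*6 + 0*-3 + 0*-12 + 0*-6 + 1*1 = 1
  c_2 = 1*6 + 0*-3 + 0*-12 + 0*-6 + 0*1 = 6
  c_3 = 0*6 + 2*-3 + -1*-12 + 0*-6 + 0*1 = 6
  c_4 = 0*6 + 2*-3 + 0*-12 + -1*-6 + 0*1 = 0
  c_5 = 0*6 + 1*-3 + -1*-12 + 0*-6 + 0*1 = 9
p = 13; digits c_i = Σ_j d_{ij}·13^j, 0 ≤ d_{ij} < 13:
  c_1 = 1 = 1·13^0
  c_2 = 6 = 6·13^0
  c_3 = 6 = 6·13^0
  c_4 = 0
  c_5 = 9 = 9·13^0
Factor λ_0 = (1, 6, 6, 0, 9)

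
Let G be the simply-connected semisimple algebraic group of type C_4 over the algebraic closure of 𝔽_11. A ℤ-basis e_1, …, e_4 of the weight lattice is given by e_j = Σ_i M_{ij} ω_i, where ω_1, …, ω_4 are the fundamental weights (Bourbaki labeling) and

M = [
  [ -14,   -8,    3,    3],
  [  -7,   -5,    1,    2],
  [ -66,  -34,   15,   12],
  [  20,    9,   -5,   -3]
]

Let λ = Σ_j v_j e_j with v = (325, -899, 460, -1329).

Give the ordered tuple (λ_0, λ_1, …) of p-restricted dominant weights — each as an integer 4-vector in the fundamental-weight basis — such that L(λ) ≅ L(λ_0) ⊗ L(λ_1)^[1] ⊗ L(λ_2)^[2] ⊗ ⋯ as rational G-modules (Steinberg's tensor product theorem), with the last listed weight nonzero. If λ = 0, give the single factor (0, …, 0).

ω-coordinates c = M·v, v = (325, -899, 460, -1329):
  c_1 = (-14)·(325) + (-8)·(-899) + (3)·(460) + (3)·(-1329) = 35
  c_2 = (-7)·(325) + (-5)·(-899) + (1)·(460) + (2)·(-1329) = 22
  c_3 = (-66)·(325) + (-34)·(-899) + (15)·(460) + (12)·(-1329) = 68
  c_4 = (20)·(325) + (9)·(-899) + (-5)·(460) + (-3)·(-1329) = 96
Writing each c_i in base p = 11:
  c_1 = 35 = 2·11^0 + 3·11^1
  c_2 = 22 = 0·11^0 + 2·11^1
  c_3 = 68 = 2·11^0 + 6·11^1
  c_4 = 96 = 8·11^0 + 8·11^1
p-restricted factor λ_0 = (2, 0, 2, 8)
p-restricted factor λ_1 = (3, 2, 6, 8)

((2, 0, 2, 8), (3, 2, 6, 8))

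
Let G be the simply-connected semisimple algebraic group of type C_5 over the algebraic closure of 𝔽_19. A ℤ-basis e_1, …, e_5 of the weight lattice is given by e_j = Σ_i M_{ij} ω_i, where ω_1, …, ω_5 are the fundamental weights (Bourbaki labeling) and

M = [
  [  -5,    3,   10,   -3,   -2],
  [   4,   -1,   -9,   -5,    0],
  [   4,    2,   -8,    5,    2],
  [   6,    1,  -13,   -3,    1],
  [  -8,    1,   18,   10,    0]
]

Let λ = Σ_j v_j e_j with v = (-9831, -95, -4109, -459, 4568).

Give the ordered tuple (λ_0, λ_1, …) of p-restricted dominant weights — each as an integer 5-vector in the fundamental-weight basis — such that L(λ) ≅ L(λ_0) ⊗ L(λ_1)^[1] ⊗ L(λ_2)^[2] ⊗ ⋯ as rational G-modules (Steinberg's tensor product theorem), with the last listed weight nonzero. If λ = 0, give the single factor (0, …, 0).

((2, 9, 9, 15, 1), (1, 2, 10, 14, 0))

Converting to the ω-basis (c_i = row i of M dotted with v = (-9831, -95, -4109, -459, 4568)):
  c_1 = -5*-9831 + 3*-95 + 10*-4109 + -3*-459 + -2*4568 = 21
  c_2 = 4*-9831 + -1*-95 + -9*-4109 + -5*-459 + 0*4568 = 47
  c_3 = 4*-9831 + 2*-95 + -8*-4109 + 5*-459 + 2*4568 = 199
  c_4 = 6*-9831 + 1*-95 + -13*-4109 + -3*-459 + 1*4568 = 281
  c_5 = -8*-9831 + 1*-95 + 18*-4109 + 10*-459 + 0*4568 = 1
p = 19; digits c_i = Σ_j d_{ij}·19^j, 0 ≤ d_{ij} < 19:
  c_1 = 21 = 2·19^0 + 1·19^1
  c_2 = 47 = 9·19^0 + 2·19^1
  c_3 = 199 = 9·19^0 + 10·19^1
  c_4 = 281 = 15·19^0 + 14·19^1
  c_5 = 1 = 1·19^0
λ_0 = (2, 9, 9, 15, 1)
λ_1 = (1, 2, 10, 14, 0)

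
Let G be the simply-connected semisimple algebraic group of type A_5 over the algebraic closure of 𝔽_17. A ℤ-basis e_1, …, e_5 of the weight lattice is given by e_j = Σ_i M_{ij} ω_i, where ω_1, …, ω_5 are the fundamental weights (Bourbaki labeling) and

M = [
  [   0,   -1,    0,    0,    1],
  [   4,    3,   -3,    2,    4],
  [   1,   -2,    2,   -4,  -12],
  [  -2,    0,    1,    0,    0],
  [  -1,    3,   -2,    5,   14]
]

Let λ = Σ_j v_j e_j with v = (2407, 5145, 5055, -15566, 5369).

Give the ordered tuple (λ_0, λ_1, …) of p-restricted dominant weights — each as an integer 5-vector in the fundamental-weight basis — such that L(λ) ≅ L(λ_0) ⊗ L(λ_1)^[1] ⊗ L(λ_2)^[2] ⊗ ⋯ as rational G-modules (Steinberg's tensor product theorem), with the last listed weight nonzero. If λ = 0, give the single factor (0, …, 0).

ω-coordinates c = M·v, v = (2407, 5145, 5055, -15566, 5369):
  c_1 = 0·2407 + (-1)·(5145) + 0·5055 + (0)·(-15566) + 1·5369 = 224
  c_2 = 4·2407 + 3·5145 + (-3)·(5055) + (2)·(-15566) + 4·5369 = 242
  c_3 = 1·2407 + (-2)·(5145) + 2·5055 + (-4)·(-15566) + (-12)·(5369) = 63
  c_4 = (-2)·(2407) + 0·5145 + 1·5055 + (0)·(-15566) + 0·5369 = 241
  c_5 = (-1)·(2407) + 3·5145 + (-2)·(5055) + (5)·(-15566) + 14·5369 = 254
p = 17; digits c_i = Σ_j d_{ij}·17^j, 0 ≤ d_{ij} < 17:
  c_1 = 224 = 3·17^0 + 13·17^1
  c_2 = 242 = 4·17^0 + 14·17^1
  c_3 = 63 = 12·17^0 + 3·17^1
  c_4 = 241 = 3·17^0 + 14·17^1
  c_5 = 254 = 16·17^0 + 14·17^1
p-restricted factor λ_0 = (3, 4, 12, 3, 16)
p-restricted factor λ_1 = (13, 14, 3, 14, 14)

((3, 4, 12, 3, 16), (13, 14, 3, 14, 14))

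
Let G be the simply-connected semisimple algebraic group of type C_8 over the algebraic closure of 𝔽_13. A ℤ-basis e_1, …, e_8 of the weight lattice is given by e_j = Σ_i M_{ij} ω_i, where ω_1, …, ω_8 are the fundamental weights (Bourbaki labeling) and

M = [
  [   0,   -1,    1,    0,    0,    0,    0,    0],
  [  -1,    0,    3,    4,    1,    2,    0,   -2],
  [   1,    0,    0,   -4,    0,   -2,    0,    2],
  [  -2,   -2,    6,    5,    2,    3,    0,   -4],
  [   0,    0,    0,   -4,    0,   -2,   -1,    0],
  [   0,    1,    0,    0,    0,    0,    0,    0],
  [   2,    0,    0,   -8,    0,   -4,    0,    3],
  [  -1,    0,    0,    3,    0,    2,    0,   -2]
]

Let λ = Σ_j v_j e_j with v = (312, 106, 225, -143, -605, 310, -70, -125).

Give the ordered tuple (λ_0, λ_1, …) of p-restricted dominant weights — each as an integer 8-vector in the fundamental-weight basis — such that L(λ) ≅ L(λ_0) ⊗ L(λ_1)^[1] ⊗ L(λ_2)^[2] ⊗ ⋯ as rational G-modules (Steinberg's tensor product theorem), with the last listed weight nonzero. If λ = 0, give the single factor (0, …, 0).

Converting to the ω-basis (c_i = row i of M dotted with v = (312, 106, 225, -143, -605, 310, -70, -125)):
  c_1 = 0·312 + (-1)·(106) + 1·225 + (0)·(-143) + (0)·(-605) + 0·310 + (0)·(-70) + (0)·(-125) = 119
  c_2 = (-1)·(312) + 0·106 + 3·225 + (4)·(-143) + (1)·(-605) + 2·310 + (0)·(-70) + (-2)·(-125) = 56
  c_3 = 1·312 + 0·106 + 0·225 + (-4)·(-143) + (0)·(-605) + (-2)·(310) + (0)·(-70) + (2)·(-125) = 14
  c_4 = (-2)·(312) + (-2)·(106) + 6·225 + (5)·(-143) + (2)·(-605) + 3·310 + (0)·(-70) + (-4)·(-125) = 19
  c_5 = 0·312 + 0·106 + 0·225 + (-4)·(-143) + (0)·(-605) + (-2)·(310) + (-1)·(-70) + (0)·(-125) = 22
  c_6 = 0·312 + 1·106 + 0·225 + (0)·(-143) + (0)·(-605) + 0·310 + (0)·(-70) + (0)·(-125) = 106
  c_7 = 2·312 + 0·106 + 0·225 + (-8)·(-143) + (0)·(-605) + (-4)·(310) + (0)·(-70) + (3)·(-125) = 153
  c_8 = (-1)·(312) + 0·106 + 0·225 + (3)·(-143) + (0)·(-605) + 2·310 + (0)·(-70) + (-2)·(-125) = 129
Writing each c_i in base p = 13:
  c_1 = 119 = 2·13^0 + 9·13^1
  c_2 = 56 = 4·13^0 + 4·13^1
  c_3 = 14 = 1·13^0 + 1·13^1
  c_4 = 19 = 6·13^0 + 1·13^1
  c_5 = 22 = 9·13^0 + 1·13^1
  c_6 = 106 = 2·13^0 + 8·13^1
  c_7 = 153 = 10·13^0 + 11·13^1
  c_8 = 129 = 12·13^0 + 9·13^1
λ_0 = (2, 4, 1, 6, 9, 2, 10, 12)
λ_1 = (9, 4, 1, 1, 1, 8, 11, 9)

((2, 4, 1, 6, 9, 2, 10, 12), (9, 4, 1, 1, 1, 8, 11, 9))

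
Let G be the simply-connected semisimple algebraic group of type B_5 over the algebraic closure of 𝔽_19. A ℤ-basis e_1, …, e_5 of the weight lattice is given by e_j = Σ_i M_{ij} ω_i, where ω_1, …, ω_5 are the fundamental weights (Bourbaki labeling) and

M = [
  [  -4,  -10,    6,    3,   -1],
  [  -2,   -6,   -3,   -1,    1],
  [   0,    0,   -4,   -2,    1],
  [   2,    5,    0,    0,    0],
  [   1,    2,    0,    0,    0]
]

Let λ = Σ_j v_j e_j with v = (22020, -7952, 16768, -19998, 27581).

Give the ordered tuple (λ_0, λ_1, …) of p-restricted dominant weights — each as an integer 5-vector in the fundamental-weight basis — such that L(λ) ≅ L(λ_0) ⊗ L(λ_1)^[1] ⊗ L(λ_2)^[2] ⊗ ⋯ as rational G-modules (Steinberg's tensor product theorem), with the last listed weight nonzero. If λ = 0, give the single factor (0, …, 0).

((8, 16, 11, 5, 17), (7, 11, 7, 16, 17), (12, 2, 1, 11, 16))

Compute c_i = Σ_j M_{ij} v_j with v = (22020, -7952, 16768, -19998, 27581):
  c_1 = (-4)·(22020) + (-10)·(-7952) + 6·16768 + (3)·(-19998) + (-1)·(27581) = 4473
  c_2 = (-2)·(22020) + (-6)·(-7952) + (-3)·(16768) + (-1)·(-19998) + 1·27581 = 947
  c_3 = 0·22020 + (0)·(-7952) + (-4)·(16768) + (-2)·(-19998) + 1·27581 = 505
  c_4 = 2·22020 + (5)·(-7952) + 0·16768 + (0)·(-19998) + 0·27581 = 4280
  c_5 = 1·22020 + (2)·(-7952) + 0·16768 + (0)·(-19998) + 0·27581 = 6116
Base-19 expansion of each c_i:
  c_1 = 4473 = 8·19^0 + 7·19^1 + 12·19^2
  c_2 = 947 = 16·19^0 + 11·19^1 + 2·19^2
  c_3 = 505 = 11·19^0 + 7·19^1 + 1·19^2
  c_4 = 4280 = 5·19^0 + 16·19^1 + 11·19^2
  c_5 = 6116 = 17·19^0 + 17·19^1 + 16·19^2
Factor λ_0 = (8, 16, 11, 5, 17)
Factor λ_1 = (7, 11, 7, 16, 17)
Factor λ_2 = (12, 2, 1, 11, 16)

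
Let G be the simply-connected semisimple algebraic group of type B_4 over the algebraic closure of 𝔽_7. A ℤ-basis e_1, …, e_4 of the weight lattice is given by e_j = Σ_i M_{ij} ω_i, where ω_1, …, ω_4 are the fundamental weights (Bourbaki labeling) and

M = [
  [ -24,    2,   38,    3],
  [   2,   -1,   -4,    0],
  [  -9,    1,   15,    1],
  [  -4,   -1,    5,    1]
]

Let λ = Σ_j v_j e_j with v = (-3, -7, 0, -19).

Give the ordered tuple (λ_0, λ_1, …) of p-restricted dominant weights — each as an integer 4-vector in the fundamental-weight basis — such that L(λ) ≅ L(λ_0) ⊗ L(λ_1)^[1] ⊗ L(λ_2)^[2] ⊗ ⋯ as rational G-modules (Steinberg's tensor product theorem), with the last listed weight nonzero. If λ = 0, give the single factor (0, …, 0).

Change of basis e → ω: c = M·v where v = (-3, -7, 0, -19):
  c_1 = (-24)·(-3) + (2)·(-7) + 38·0 + (3)·(-19) = 1
  c_2 = (2)·(-3) + (-1)·(-7) + (-4)·(0) + (0)·(-19) = 1
  c_3 = (-9)·(-3) + (1)·(-7) + 15·0 + (1)·(-19) = 1
  c_4 = (-4)·(-3) + (-1)·(-7) + 5·0 + (1)·(-19) = 0
Writing each c_i in base p = 7:
  c_1 = 1 = 1·7^0
  c_2 = 1 = 1·7^0
  c_3 = 1 = 1·7^0
  c_4 = 0
λ_0 = (1, 1, 1, 0)

((1, 1, 1, 0),)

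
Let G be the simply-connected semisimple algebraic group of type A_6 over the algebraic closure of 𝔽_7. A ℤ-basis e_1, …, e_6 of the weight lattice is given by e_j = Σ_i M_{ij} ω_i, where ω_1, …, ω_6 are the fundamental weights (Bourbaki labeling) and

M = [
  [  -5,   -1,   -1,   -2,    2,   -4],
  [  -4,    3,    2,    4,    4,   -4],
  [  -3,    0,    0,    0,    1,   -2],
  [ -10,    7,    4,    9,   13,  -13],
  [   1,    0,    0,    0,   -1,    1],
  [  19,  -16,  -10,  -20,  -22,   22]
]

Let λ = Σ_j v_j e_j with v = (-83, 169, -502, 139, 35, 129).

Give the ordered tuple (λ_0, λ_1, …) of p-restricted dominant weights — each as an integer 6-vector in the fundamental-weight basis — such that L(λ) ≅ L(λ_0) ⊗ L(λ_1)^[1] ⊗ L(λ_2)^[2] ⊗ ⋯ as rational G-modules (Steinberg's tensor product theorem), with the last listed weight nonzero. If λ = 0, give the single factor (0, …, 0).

Compute c_i = Σ_j M_{ij} v_j with v = (-83, 169, -502, 139, 35, 129):
  c_1 = (-5)·(-83) + (-1)·(169) + (-1)·(-502) + (-2)·(139) + 2·35 + (-4)·(129) = 24
  c_2 = (-4)·(-83) + 3·169 + (2)·(-502) + 4·139 + 4·35 + (-4)·(129) = 15
  c_3 = (-3)·(-83) + 0·169 + (0)·(-502) + 0·139 + 1·35 + (-2)·(129) = 26
  c_4 = (-10)·(-83) + 7·169 + (4)·(-502) + 9·139 + 13·35 + (-13)·(129) = 34
  c_5 = (1)·(-83) + 0·169 + (0)·(-502) + 0·139 + (-1)·(35) + 1·129 = 11
  c_6 = (19)·(-83) + (-16)·(169) + (-10)·(-502) + (-20)·(139) + (-22)·(35) + 22·129 = 27
p = 7; digits c_i = Σ_j d_{ij}·7^j, 0 ≤ d_{ij} < 7:
  c_1 = 24 = 3·7^0 + 3·7^1
  c_2 = 15 = 1·7^0 + 2·7^1
  c_3 = 26 = 5·7^0 + 3·7^1
  c_4 = 34 = 6·7^0 + 4·7^1
  c_5 = 11 = 4·7^0 + 1·7^1
  c_6 = 27 = 6·7^0 + 3·7^1
Factor λ_0 = (3, 1, 5, 6, 4, 6)
Factor λ_1 = (3, 2, 3, 4, 1, 3)

((3, 1, 5, 6, 4, 6), (3, 2, 3, 4, 1, 3))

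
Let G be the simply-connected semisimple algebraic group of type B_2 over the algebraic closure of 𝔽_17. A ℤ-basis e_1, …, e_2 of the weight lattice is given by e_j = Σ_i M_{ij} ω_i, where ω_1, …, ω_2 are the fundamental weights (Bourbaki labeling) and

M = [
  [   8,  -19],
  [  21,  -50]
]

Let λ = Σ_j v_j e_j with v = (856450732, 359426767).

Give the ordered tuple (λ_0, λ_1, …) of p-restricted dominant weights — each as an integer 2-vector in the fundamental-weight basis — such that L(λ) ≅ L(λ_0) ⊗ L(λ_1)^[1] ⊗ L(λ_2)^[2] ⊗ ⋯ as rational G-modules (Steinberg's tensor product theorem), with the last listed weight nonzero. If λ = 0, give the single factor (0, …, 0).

((10, 5), (4, 7), (2, 7), (6, 2), (14, 16), (15, 9))

In the fundamental-weight basis, λ has coordinates c = M·v (v = (856450732, 359426767)):
  c_1 = (8)·(856450732) + (-19)·(359426767) = 22497283
  c_2 = (21)·(856450732) + (-50)·(359426767) = 14127022
p = 17; digits c_i = Σ_j d_{ij}·17^j, 0 ≤ d_{ij} < 17:
  c_1 = 22497283 = 10·17^0 + 4·17^1 + 2·17^2 + 6·17^3 + 14·17^4 + 15·17^5
  c_2 = 14127022 = 5·17^0 + 7·17^1 + 7·17^2 + 2·17^3 + 16·17^4 + 9·17^5
λ_0 = (10, 5)
λ_1 = (4, 7)
λ_2 = (2, 7)
λ_3 = (6, 2)
λ_4 = (14, 16)
λ_5 = (15, 9)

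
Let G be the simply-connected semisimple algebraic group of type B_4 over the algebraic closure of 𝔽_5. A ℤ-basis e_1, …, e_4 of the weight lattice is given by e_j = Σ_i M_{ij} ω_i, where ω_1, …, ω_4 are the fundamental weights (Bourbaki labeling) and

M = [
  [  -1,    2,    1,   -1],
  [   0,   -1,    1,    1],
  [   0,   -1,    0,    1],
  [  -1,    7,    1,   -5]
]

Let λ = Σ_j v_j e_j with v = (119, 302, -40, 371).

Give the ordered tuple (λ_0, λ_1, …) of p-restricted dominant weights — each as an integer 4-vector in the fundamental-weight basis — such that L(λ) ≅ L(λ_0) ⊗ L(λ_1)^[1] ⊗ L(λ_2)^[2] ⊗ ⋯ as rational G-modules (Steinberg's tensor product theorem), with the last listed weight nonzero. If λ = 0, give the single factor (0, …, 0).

((4, 4, 4, 0), (4, 0, 3, 0), (2, 1, 2, 4))

Converting to the ω-basis (c_i = row i of M dotted with v = (119, 302, -40, 371)):
  c_1 = -1*119 + 2*302 + 1*-40 + -1*371 = 74
  c_2 = 0*119 + -1*302 + 1*-40 + 1*371 = 29
  c_3 = 0*119 + -1*302 + 0*-40 + 1*371 = 69
  c_4 = -1*119 + 7*302 + 1*-40 + -5*371 = 100
p = 5; digits c_i = Σ_j d_{ij}·5^j, 0 ≤ d_{ij} < 5:
  c_1 = 74 = 4·5^0 + 4·5^1 + 2·5^2
  c_2 = 29 = 4·5^0 + 0·5^1 + 1·5^2
  c_3 = 69 = 4·5^0 + 3·5^1 + 2·5^2
  c_4 = 100 = 0·5^0 + 0·5^1 + 4·5^2
p-restricted factor λ_0 = (4, 4, 4, 0)
p-restricted factor λ_1 = (4, 0, 3, 0)
p-restricted factor λ_2 = (2, 1, 2, 4)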